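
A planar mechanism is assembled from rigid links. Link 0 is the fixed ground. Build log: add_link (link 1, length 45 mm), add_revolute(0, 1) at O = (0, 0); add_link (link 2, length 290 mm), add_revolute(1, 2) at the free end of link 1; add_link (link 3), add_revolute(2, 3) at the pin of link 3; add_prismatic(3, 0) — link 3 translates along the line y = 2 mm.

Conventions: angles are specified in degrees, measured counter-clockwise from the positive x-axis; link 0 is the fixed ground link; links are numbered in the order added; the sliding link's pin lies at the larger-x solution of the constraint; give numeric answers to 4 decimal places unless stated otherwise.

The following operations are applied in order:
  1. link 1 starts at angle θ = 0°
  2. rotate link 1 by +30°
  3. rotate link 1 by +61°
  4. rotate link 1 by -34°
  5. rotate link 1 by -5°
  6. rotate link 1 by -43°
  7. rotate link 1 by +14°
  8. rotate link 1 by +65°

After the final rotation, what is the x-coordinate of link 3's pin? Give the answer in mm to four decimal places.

geometry: r = 45 mm, L = 290 mm, e = 2 mm; θ starts at 0°
rotate link 1 by +30°: θ ← 0° +30° = 30°
rotate link 1 by +61°: θ ← 30° +61° = 91°
rotate link 1 by -34°: θ ← 91° -34° = 57°
rotate link 1 by -5°: θ ← 57° -5° = 52°
rotate link 1 by -43°: θ ← 52° -43° = 9°
rotate link 1 by +14°: θ ← 9° +14° = 23°
rotate link 1 by +65°: θ ← 23° +65° = 88°
crank pin P = (r cos θ, r sin θ) = (1.570477, 44.972587)
h = r sin θ − e = 44.972587 − 2 = 42.972587
x = r cos θ + √(L² − h²) = 1.570477 + 286.798460 = 288.368938

288.3689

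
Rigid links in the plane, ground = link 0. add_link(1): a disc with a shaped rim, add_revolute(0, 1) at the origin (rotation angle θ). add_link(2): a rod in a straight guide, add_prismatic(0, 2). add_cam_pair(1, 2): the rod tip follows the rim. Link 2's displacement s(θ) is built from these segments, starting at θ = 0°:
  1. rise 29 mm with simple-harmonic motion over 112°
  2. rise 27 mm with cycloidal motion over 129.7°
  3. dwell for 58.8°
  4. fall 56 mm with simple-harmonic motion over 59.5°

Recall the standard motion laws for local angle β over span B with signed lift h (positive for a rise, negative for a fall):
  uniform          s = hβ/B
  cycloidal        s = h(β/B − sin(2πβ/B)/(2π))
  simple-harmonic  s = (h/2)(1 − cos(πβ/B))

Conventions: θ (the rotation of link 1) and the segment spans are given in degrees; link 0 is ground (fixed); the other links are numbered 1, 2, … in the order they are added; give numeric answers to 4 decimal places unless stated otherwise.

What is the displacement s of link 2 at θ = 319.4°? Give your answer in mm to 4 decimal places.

segment 1 (0° to 112°, simple-harmonic, h = 29) is passed completely: s = 0.0000 + (29) = 29.0000
segment 2 (112° to 241.7°, cycloidal, h = 27) is passed completely: s = 29.0000 + (27) = 56.0000
segment 3 (241.7° to 300.5°, dwell): s unchanged at 56.0000
θ = 319.4° falls in segment 4 (300.5° to 360°, simple-harmonic, h = -56): β = 319.4 − 300.5 = 18.9°, B = 59.5°; Δs = -56/2·(1 − cos(π·0.3176)) = -12.8225; s = 56.0000 − 12.8225 = 43.1775

43.1775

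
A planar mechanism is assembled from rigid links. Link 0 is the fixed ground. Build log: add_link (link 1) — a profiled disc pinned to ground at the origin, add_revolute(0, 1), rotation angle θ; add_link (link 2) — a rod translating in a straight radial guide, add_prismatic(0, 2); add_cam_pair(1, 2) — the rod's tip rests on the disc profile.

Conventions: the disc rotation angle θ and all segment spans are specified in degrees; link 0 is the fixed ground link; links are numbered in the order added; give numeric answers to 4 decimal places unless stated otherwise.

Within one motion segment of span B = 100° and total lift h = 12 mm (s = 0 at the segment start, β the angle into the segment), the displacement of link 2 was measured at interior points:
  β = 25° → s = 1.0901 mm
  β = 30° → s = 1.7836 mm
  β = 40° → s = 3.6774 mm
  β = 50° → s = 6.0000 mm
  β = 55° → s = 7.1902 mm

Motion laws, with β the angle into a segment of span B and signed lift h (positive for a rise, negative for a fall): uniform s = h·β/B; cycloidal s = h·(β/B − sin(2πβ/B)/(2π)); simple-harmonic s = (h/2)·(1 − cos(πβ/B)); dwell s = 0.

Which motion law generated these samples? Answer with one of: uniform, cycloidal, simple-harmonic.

candidates at β/B = r: uniform s = h·r (linear in β); cycloidal s = h·(r − sin(2πr)/(2π)); simple-harmonic s = (h/2)(1 − cos(πr))
β=25°: printed 1.0901 | uniform 3.0000, cycloidal 1.0901, simple-harmonic 1.7574
β=30°: printed 1.7836 | uniform 3.6000, cycloidal 1.7836, simple-harmonic 2.4733
β=40°: printed 3.6774 | uniform 4.8000, cycloidal 3.6774, simple-harmonic 4.1459
β=50°: printed 6.0000 | uniform 6.0000, cycloidal 6.0000, simple-harmonic 6.0000
β=55°: printed 7.1902 | uniform 6.6000, cycloidal 7.1902, simple-harmonic 6.9386
only one law matches every sample → cycloidal

cycloidal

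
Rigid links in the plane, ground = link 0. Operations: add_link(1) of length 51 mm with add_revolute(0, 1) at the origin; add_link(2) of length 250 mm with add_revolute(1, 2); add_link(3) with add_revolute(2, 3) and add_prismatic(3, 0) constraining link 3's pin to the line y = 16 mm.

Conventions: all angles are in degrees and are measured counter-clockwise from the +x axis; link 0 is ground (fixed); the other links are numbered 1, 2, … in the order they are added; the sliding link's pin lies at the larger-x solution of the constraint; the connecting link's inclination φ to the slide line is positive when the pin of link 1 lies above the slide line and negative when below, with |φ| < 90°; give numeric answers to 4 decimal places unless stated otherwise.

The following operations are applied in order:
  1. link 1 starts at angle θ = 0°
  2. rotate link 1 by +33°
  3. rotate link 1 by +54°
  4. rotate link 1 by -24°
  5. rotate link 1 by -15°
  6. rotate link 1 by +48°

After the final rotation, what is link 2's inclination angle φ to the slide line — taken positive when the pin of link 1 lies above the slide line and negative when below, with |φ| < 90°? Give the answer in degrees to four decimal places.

geometry: r = 51 mm, L = 250 mm, e = 16 mm; θ starts at 0°
rotate link 1 by +33°: θ ← 0° +33° = 33°
rotate link 1 by +54°: θ ← 33° +54° = 87°
rotate link 1 by -24°: θ ← 87° -24° = 63°
rotate link 1 by -15°: θ ← 63° -15° = 48°
rotate link 1 by +48°: θ ← 48° +48° = 96°
h = r sin θ − e = 50.720617 − 16 = 34.720617
sin φ = h / L = 34.720617 / 250 = 0.13888247
φ = arcsin(0.13888247) = 7.983185°

7.9832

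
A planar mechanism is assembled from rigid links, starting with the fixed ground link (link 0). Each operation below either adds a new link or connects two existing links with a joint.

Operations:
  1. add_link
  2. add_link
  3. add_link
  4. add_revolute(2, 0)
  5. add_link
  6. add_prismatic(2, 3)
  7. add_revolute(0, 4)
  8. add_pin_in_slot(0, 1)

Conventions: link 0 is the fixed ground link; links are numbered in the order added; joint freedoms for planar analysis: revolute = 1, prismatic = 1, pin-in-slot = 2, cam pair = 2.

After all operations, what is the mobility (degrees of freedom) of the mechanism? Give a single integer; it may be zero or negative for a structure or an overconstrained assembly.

ground; <1,0,0>
#1 <2,0,0>
#2 <3,0,0>
#3 <4,0,0>
R:2↔0 J1 <4,1,0>
#4 <5,1,0>
P:2↔3 J1 <5,2,0>
R:0↔4 J1 <5,3,0>
PS:0↔1 J2 <5,3,1>
3×4 − 2×3 − 1×1 = 5

M = 5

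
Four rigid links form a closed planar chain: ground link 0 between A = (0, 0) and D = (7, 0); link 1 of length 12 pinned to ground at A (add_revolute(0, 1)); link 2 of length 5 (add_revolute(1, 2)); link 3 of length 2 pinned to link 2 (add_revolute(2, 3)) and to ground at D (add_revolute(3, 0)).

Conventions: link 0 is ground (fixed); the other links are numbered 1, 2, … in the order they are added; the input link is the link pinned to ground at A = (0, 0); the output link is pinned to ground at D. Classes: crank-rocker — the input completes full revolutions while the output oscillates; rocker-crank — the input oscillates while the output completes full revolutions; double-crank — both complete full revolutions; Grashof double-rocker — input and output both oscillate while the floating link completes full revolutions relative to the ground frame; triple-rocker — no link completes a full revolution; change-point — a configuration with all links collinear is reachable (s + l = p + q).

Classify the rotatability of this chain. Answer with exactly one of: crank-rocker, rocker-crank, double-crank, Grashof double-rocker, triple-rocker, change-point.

lengths: ground=7, input=12, coupler=5, output=2
sorted: s=2 (shortest), l=12 (longest), p+q=12
s + l = 14 vs p + q = 12
s + l > p + q → non-Grashof → no link fully rotates → triple-rocker

triple-rocker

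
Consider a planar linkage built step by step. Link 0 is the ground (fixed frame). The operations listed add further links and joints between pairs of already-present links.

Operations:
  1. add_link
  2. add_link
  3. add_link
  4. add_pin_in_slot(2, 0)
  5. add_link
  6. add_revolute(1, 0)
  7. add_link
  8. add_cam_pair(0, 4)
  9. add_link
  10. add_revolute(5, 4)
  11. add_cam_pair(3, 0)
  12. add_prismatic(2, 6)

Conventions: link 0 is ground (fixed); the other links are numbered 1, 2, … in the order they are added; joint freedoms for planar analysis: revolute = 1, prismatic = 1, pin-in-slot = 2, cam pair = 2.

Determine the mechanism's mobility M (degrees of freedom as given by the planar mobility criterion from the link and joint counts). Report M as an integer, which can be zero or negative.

link 0 = ground. State L|J1|J2 = 1|0|0
+link1  2|0|0
+link2  3|0|0
+link3  4|0|0
PS(2,0) f=2→J2  4|0|1
+link4  5|0|1
R(1,0) f=1→J1  5|1|1
+link5  6|1|1
C(0,4) f=2→J2  6|1|2
+link6  7|1|2
R(5,4) f=1→J1  7|2|2
C(3,0) f=2→J2  7|2|3
P(2,6) f=1→J1  7|3|3
M = 3(7−1)−2·3−3 = 18−6−3 = 9

M = 9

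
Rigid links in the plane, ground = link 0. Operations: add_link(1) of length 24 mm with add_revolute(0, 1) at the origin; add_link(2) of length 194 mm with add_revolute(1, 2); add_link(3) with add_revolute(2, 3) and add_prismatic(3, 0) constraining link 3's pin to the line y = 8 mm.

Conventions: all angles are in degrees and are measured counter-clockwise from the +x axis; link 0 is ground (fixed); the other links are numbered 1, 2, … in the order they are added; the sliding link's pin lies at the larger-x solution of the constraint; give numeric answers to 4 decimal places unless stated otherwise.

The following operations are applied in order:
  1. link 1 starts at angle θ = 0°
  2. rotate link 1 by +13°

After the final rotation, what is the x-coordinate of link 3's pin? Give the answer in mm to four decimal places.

geometry: r = 24 mm, L = 194 mm, e = 8 mm; θ starts at 0°
rotate link 1 by +13°: θ ← 0° +13° = 13°
crank pin P = (r cos θ, r sin θ) = (23.384882, 5.398825)
h = r sin θ − e = 5.398825 − 8 = -2.601175
x = r cos θ + √(L² − h²) = 23.384882 + 193.982561 = 217.367442

217.3674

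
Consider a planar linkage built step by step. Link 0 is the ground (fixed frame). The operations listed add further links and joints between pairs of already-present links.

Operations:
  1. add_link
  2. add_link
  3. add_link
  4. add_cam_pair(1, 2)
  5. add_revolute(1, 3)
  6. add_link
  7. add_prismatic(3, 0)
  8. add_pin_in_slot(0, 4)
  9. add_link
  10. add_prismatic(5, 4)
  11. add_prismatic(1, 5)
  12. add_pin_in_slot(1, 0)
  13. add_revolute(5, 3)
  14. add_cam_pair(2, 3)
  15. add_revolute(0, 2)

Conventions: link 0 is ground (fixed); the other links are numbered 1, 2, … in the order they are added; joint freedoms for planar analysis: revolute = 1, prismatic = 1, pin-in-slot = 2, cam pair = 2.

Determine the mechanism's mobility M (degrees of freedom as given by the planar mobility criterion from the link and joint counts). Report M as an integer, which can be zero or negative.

ground; <1,0,0>
#1 <2,0,0>
#2 <3,0,0>
#3 <4,0,0>
C:1↔2 J2 <4,0,1>
R:1↔3 J1 <4,1,1>
#4 <5,1,1>
P:3↔0 J1 <5,2,1>
PS:0↔4 J2 <5,2,2>
#5 <6,2,2>
P:5↔4 J1 <6,3,2>
P:1↔5 J1 <6,4,2>
PS:1↔0 J2 <6,4,3>
R:5↔3 J1 <6,5,3>
C:2↔3 J2 <6,5,4>
R:0↔2 J1 <6,6,4>
3×5 − 2×6 − 1×4 = -1

M = -1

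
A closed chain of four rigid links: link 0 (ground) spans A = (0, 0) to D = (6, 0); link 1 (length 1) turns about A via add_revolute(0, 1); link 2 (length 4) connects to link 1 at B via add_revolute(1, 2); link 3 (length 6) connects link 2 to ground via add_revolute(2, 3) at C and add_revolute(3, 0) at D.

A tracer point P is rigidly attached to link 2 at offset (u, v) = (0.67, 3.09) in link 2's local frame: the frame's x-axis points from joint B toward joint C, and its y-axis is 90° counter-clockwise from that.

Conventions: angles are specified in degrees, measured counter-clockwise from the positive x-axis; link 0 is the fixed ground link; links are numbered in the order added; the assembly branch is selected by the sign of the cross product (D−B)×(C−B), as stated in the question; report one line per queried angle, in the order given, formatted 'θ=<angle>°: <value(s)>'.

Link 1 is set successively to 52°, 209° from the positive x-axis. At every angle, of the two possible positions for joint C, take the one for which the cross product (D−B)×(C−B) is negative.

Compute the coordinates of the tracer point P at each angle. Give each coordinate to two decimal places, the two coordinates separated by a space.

A=(0,0), D=(6.00,0)
θ=52°: B = A + 1.00·(cos52°, sin52°) = (0.6157, 0.7880)
θ=52°: |BD| = 5.4417
θ=52°: circle(B,4.00) ∩ circle(D,6.00): a=0.8832, h=3.9013
θ=52°:   candidates: C₊=(2.0545,4.5203) cross=21.230; C₋=(0.9246,-3.2000) cross=-21.230
θ=52°:   branch - wants cross < 0 → take C=(0.9246,-3.2000) (cross=-21.230)
θ=52°: ex = (C−B)/|BC| = (0.0772,-0.9970); ey = (0.9970,0.0772)
θ=52°: P = B + 0.67·ex + 3.09·ey = (3.7482,0.3587)
θ=209°: B = A + 1.00·(cos209°, sin209°) = (-0.8746, -0.4848)
θ=209°: |BD| = 6.8917
θ=209°: circle(B,4.00) ∩ circle(D,6.00): a=1.9948, h=3.4671
θ=209°:   candidates: C₊=(0.8714,3.1140) cross=23.894; C₋=(1.3592,-3.8030) cross=-23.894
θ=209°:   branch - wants cross < 0 → take C=(1.3592,-3.8030) (cross=-23.894)
θ=209°: ex = (C−B)/|BC| = (0.5584,-0.8295); ey = (0.8295,0.5584)
θ=209°: P = B + 0.67·ex + 3.09·ey = (2.0628,0.6850)

θ=52°: 3.75 0.36
θ=209°: 2.06 0.68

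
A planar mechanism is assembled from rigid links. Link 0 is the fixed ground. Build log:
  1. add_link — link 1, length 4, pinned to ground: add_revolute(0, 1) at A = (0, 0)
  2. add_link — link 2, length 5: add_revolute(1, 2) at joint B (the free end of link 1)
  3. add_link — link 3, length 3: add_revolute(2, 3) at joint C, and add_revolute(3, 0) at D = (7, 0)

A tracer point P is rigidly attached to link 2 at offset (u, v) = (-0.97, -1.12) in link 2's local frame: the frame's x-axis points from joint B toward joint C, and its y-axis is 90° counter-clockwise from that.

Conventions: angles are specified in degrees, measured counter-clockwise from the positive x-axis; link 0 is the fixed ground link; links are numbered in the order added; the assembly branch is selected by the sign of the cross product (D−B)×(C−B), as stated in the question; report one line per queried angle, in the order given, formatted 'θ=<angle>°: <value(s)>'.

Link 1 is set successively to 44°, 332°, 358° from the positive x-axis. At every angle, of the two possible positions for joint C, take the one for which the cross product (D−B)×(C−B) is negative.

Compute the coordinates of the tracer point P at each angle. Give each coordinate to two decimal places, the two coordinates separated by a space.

A=(0,0), D=(7.00,0)
θ=44°: B = A + 4.00·(cos44°, sin44°) = (2.8774, 2.7786)
θ=44°: |BD| = 4.9716
θ=44°: circle(B,5.00) ∩ circle(D,3.00): a=4.0949, h=2.8690
θ=44°:   candidates: C₊=(7.8765,2.8691) cross=14.264; C₋=(4.6695,-1.8891) cross=-14.264
θ=44°:   branch - wants cross < 0 → take C=(4.6695,-1.8891) (cross=-14.264)
θ=44°: ex = (C−B)/|BC| = (0.3584,-0.9336); ey = (0.9336,0.3584)
θ=44°: P = B + -0.97·ex + -1.12·ey = (1.4841,3.2827)
θ=332°: B = A + 4.00·(cos332°, sin332°) = (3.5318, -1.8779)
θ=332°: |BD| = 3.9440
θ=332°: circle(B,5.00) ∩ circle(D,3.00): a=4.0004, h=2.9995
θ=332°:   candidates: C₊=(5.6214,2.6645) cross=11.830; C₋=(8.4778,-2.6108) cross=-11.830
θ=332°:   branch - wants cross < 0 → take C=(8.4778,-2.6108) (cross=-11.830)
θ=332°: ex = (C−B)/|BC| = (0.9892,-0.1466); ey = (0.1466,0.9892)
θ=332°: P = B + -0.97·ex + -1.12·ey = (2.4081,-2.8436)
θ=358°: B = A + 4.00·(cos358°, sin358°) = (3.9976, -0.1396)
θ=358°: |BD| = 3.0057
θ=358°: circle(B,5.00) ∩ circle(D,3.00): a=4.1645, h=2.7672
θ=358°:   candidates: C₊=(8.0290,2.8180) cross=8.317; C₋=(8.2861,-2.7104) cross=-8.317
θ=358°:   branch - wants cross < 0 → take C=(8.2861,-2.7104) (cross=-8.317)
θ=358°: ex = (C−B)/|BC| = (0.8577,-0.5142); ey = (0.5142,0.8577)
θ=358°: P = B + -0.97·ex + -1.12·ey = (2.5897,-0.6015)

θ=44°: 1.48 3.28
θ=332°: 2.41 -2.84
θ=358°: 2.59 -0.60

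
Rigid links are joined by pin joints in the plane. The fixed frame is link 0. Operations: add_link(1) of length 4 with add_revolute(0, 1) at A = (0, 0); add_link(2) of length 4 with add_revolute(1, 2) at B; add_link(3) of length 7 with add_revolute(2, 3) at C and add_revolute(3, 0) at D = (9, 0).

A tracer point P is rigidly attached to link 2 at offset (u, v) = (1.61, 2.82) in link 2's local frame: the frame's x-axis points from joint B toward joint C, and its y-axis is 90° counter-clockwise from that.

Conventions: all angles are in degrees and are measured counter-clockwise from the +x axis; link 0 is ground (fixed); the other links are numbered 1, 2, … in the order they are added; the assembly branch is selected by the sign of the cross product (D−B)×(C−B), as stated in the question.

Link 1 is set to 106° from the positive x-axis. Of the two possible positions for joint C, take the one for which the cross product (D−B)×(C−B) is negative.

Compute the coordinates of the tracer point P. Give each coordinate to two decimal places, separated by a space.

A=(0,0), D=(9.00,0)
B = A + 4.00·(cos106°, sin106°) = (-1.1025, 3.8450)
|BD| = 10.8095
circle(B,4.00) ∩ circle(D,7.00): a=3.8783, h=0.9790
  candidates: C₊=(2.8704,3.3805) cross=10.583; C₋=(2.1739,1.5505) cross=-10.583
  branch - wants cross < 0 → take C=(2.1739,1.5505) (cross=-10.583)
ex = (C−B)/|BC| = (0.8191,-0.5736); ey = (0.5736,0.8191)
P = B + 1.61·ex + 2.82·ey = (1.8339,5.2314)

1.83 5.23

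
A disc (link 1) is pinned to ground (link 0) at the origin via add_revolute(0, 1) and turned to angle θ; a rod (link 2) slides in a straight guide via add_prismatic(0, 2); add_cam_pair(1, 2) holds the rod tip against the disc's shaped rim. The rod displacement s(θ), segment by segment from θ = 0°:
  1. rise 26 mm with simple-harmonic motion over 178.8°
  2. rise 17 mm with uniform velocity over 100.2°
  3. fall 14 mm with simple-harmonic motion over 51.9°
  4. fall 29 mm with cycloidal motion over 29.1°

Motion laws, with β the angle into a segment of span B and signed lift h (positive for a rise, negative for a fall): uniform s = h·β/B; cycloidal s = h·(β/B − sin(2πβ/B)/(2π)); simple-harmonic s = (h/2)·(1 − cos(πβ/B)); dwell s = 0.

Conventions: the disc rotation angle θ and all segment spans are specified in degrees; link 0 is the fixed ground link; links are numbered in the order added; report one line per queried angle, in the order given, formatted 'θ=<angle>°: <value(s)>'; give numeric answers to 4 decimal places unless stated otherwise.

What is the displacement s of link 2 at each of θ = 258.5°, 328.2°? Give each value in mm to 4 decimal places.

segment 1 (0° to 178.8°, simple-harmonic, h = 26) is passed completely: s = 0.0000 + (26) = 26.0000
θ = 258.5° falls in segment 2 (178.8° to 279°, uniform, h = 17): β = 258.5 − 178.8 = 79.7°, B = 100.2°; Δs = 17·79.7/100.2 = 13.5220; s = 26.0000 + 13.5220 = 39.5220
segment 2 (178.8° to 279°, uniform, h = 17) is passed completely: s = 26.0000 + (17) = 43.0000
θ = 328.2° falls in segment 3 (279° to 330.9°, simple-harmonic, h = -14): β = 328.2 − 279 = 49.2°, B = 51.9°; Δs = -14/2·(1 − cos(π·0.9480)) = -13.9067; s = 43.0000 − 13.9067 = 29.0933

θ=258.5°: 39.5220
θ=328.2°: 29.0933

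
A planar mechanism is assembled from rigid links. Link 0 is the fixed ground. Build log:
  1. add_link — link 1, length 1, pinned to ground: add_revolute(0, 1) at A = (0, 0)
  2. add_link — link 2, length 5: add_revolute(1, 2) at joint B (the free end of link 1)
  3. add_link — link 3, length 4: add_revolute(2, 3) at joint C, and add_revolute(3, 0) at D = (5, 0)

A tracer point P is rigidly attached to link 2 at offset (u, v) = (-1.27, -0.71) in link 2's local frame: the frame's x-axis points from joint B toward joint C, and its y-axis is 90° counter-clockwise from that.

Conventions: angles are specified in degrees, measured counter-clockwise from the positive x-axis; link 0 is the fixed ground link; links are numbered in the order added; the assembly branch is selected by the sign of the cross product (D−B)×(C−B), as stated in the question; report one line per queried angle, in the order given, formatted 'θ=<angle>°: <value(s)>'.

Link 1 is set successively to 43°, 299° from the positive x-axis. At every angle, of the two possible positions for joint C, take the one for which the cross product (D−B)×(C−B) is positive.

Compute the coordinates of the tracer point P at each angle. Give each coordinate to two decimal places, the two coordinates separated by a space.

A=(0,0), D=(5.00,0)
θ=43°: B = A + 1.00·(cos43°, sin43°) = (0.7314, 0.6820)
θ=43°: |BD| = 4.3228
θ=43°: circle(B,5.00) ∩ circle(D,4.00): a=3.2024, h=3.8399
θ=43°:   candidates: C₊=(4.4994,3.9686) cross=16.599; C₋=(3.2878,-3.6150) cross=-16.599
θ=43°:   branch + wants cross > 0 → take C=(4.4994,3.9686) (cross=16.599)
θ=43°: ex = (C−B)/|BC| = (0.7536,0.6573); ey = (-0.6573,0.7536)
θ=43°: P = B + -1.27·ex + -0.71·ey = (0.2409,-0.6879)
θ=299°: B = A + 1.00·(cos299°, sin299°) = (0.4848, -0.8746)
θ=299°: |BD| = 4.5991
θ=299°: circle(B,5.00) ∩ circle(D,4.00): a=3.2780, h=3.7755
θ=299°:   candidates: C₊=(2.9850,3.4554) cross=17.364; C₋=(4.4210,-3.9579) cross=-17.364
θ=299°:   branch + wants cross > 0 → take C=(2.9850,3.4554) (cross=17.364)
θ=299°: ex = (C−B)/|BC| = (0.5000,0.8660); ey = (-0.8660,0.5000)
θ=299°: P = B + -1.27·ex + -0.71·ey = (0.4646,-2.3295)

θ=43°: 0.24 -0.69
θ=299°: 0.46 -2.33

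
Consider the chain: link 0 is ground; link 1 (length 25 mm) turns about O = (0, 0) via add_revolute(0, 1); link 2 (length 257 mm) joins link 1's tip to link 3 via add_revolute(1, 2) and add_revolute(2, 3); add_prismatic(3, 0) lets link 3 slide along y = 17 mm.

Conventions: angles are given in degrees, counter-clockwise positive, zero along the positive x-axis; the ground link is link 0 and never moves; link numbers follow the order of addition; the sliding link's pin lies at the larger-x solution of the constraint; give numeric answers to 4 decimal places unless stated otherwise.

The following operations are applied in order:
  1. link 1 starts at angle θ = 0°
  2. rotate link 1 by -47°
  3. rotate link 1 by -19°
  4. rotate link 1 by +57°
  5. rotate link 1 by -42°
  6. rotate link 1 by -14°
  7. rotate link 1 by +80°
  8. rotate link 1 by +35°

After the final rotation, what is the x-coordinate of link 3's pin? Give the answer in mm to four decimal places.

geometry: r = 25 mm, L = 257 mm, e = 17 mm; θ starts at 0°
rotate link 1 by -47°: θ ← 0° -47° = -47°
rotate link 1 by -19°: θ ← -47° -19° = -66°
rotate link 1 by +57°: θ ← -66° +57° = -9°
rotate link 1 by -42°: θ ← -9° -42° = -51°
rotate link 1 by -14°: θ ← -51° -14° = -65°
rotate link 1 by +80°: θ ← -65° +80° = 15°
rotate link 1 by +35°: θ ← 15° +35° = 50°
crank pin P = (r cos θ, r sin θ) = (16.069690, 19.151111)
h = r sin θ − e = 19.151111 − 17 = 2.151111
x = r cos θ + √(L² − h²) = 16.069690 + 256.990997 = 273.060688

273.0607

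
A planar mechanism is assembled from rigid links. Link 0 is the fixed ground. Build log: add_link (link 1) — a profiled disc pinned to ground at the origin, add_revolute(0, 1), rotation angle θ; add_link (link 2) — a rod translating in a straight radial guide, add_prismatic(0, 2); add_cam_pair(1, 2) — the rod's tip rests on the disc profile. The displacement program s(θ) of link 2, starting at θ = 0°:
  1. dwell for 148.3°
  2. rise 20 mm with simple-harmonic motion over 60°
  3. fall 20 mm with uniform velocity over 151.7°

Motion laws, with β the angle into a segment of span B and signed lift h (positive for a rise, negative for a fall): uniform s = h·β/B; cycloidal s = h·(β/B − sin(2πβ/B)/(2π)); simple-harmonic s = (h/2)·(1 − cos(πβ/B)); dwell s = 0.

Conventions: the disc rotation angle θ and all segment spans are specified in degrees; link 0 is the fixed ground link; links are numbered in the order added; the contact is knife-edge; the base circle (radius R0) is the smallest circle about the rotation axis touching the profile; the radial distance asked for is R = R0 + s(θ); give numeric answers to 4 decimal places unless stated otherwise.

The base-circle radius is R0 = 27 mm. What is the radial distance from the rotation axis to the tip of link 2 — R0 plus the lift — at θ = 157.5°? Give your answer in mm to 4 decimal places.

seg 1 [0°–148.3°] dwell: s stays 0.0000
seg 2 [148.3°–208.3°] simple-harmonic, h=20: θ=157.5° here. β=9.2, B=60. 20/2·(1 − cos(π·0.1533)) = 1.1380 → s = 1.1380
R = R0 + s = 27 + 1.1380 = 28.1380

28.1380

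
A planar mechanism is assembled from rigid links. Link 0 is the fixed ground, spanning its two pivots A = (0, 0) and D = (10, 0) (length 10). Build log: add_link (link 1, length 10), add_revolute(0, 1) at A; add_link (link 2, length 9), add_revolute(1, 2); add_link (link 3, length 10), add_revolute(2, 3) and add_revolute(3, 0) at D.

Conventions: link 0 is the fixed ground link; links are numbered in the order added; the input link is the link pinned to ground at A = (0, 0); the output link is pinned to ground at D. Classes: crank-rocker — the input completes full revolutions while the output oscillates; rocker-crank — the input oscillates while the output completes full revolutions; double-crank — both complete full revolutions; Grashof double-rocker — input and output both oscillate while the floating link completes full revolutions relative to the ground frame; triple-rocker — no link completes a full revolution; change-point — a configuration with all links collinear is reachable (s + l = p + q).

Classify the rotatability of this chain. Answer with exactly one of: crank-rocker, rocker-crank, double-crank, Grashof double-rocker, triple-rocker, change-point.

lengths: ground=10, input=10, coupler=9, output=10
sorted: s=9 (shortest), l=10 (longest), p+q=20
s + l = 19 vs p + q = 20
s + l < p + q (Grashof) with shortest = coupler link → Grashof double-rocker

Grashof double-rocker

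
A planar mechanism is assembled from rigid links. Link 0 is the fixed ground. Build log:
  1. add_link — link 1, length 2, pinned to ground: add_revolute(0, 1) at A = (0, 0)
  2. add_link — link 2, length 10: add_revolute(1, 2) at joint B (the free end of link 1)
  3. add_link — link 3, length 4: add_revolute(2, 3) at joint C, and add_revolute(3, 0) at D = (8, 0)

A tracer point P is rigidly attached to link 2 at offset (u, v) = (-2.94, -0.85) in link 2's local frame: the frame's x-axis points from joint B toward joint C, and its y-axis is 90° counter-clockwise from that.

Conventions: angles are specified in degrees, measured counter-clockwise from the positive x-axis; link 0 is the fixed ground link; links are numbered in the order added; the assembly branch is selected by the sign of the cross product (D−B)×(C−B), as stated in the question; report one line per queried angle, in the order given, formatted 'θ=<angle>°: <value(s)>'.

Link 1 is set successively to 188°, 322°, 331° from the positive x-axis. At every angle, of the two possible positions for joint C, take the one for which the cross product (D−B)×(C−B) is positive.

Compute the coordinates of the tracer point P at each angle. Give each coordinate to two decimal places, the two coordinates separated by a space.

A=(0,0), D=(8.00,0)
θ=188°: B = A + 2.00·(cos188°, sin188°) = (-1.9805, -0.2783)
θ=188°: |BD| = 9.9844
θ=188°: circle(B,10.00) ∩ circle(D,4.00): a=9.1988, h=3.9221
θ=188°:   candidates: C₊=(7.1053,3.8987) cross=39.160; C₋=(7.3240,-3.9425) cross=-39.160
θ=188°:   branch + wants cross > 0 → take C=(7.1053,3.8987) (cross=39.160)
θ=188°: ex = (C−B)/|BC| = (0.9086,0.4177); ey = (-0.4177,0.9086)
θ=188°: P = B + -2.94·ex + -0.85·ey = (-4.2967,-2.2787)
θ=322°: B = A + 2.00·(cos322°, sin322°) = (1.5760, -1.2313)
θ=322°: |BD| = 6.5409
θ=322°: circle(B,10.00) ∩ circle(D,4.00): a=9.6916, h=2.4644
θ=322°:   candidates: C₊=(10.6304,3.0135) cross=16.120; C₋=(11.5582,-1.8273) cross=-16.120
θ=322°:   branch + wants cross > 0 → take C=(10.6304,3.0135) (cross=16.120)
θ=322°: ex = (C−B)/|BC| = (0.9054,0.4245); ey = (-0.4245,0.9054)
θ=322°: P = B + -2.94·ex + -0.85·ey = (-0.7252,-3.2489)
θ=331°: B = A + 2.00·(cos331°, sin331°) = (1.7492, -0.9696)
θ=331°: |BD| = 6.3255
θ=331°: circle(B,10.00) ∩ circle(D,4.00): a=9.8025, h=1.9775
θ=331°:   candidates: C₊=(11.1328,2.4871) cross=12.508; C₋=(11.7390,-1.4211) cross=-12.508
θ=331°:   branch + wants cross > 0 → take C=(11.1328,2.4871) (cross=12.508)
θ=331°: ex = (C−B)/|BC| = (0.9384,0.3457); ey = (-0.3457,0.9384)
θ=331°: P = B + -2.94·ex + -0.85·ey = (-0.7157,-2.7835)

θ=188°: -4.30 -2.28
θ=322°: -0.73 -3.25
θ=331°: -0.72 -2.78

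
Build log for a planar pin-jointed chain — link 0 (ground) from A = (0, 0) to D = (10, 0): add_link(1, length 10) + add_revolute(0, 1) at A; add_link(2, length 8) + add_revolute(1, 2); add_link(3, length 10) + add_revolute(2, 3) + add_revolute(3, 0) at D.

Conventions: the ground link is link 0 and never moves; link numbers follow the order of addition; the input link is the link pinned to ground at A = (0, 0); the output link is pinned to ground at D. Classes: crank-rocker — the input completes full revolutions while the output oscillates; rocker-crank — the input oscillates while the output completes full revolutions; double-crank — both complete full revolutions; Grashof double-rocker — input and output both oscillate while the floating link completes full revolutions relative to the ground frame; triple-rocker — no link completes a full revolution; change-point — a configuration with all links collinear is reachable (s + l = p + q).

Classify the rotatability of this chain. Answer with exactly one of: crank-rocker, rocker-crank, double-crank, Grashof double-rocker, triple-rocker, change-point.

lengths: ground=10, input=10, coupler=8, output=10
sorted: s=8 (shortest), l=10 (longest), p+q=20
s + l = 18 vs p + q = 20
s + l < p + q (Grashof) with shortest = coupler link → Grashof double-rocker

Grashof double-rocker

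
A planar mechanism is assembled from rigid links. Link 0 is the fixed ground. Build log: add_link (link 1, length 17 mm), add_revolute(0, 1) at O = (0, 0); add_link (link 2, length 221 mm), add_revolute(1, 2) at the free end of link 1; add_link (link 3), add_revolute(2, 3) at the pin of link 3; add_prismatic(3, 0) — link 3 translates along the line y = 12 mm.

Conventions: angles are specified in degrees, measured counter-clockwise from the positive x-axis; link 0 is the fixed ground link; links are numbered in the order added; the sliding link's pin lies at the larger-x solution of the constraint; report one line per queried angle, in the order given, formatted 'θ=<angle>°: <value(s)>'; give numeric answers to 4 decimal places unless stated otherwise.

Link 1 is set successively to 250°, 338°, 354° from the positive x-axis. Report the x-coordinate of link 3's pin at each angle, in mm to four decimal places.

geometry: r = 17 mm, L = 221 mm, e = 12 mm
θ=250°: crank pin P = (r cos θ, r sin θ) = (-5.814342, -15.974775)
θ=250°: h = r sin θ − e = -15.974775 − 12 = -27.974775
θ=250°: x = r cos θ + √(L² − h²) = -5.814342 + 219.222289 = 213.407947
θ=338°: crank pin P = (r cos θ, r sin θ) = (15.762126, -6.368312)
θ=338°: h = r sin θ − e = -6.368312 − 12 = -18.368312
θ=338°: x = r cos θ + √(L² − h²) = 15.762126 + 220.235340 = 235.997466
θ=354°: crank pin P = (r cos θ, r sin θ) = (16.906872, -1.776984)
θ=354°: h = r sin θ − e = -1.776984 − 12 = -13.776984
θ=354°: x = r cos θ + √(L² − h²) = 16.906872 + 220.570158 = 237.477030

θ=250°: 213.4079
θ=338°: 235.9975
θ=354°: 237.4770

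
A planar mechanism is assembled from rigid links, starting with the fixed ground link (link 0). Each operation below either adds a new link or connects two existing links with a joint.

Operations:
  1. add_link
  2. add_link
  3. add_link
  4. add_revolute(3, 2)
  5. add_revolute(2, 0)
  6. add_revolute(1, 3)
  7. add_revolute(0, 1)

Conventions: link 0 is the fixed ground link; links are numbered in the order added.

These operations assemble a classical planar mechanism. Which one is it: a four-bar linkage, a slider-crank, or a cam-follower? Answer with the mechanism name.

links: 4 (incl. ground); joints: 4 revolute, 0 prismatic, 0 higher (cam) pair, forming one closed loop
4 links in a single 4R loop → four-bar linkage

four-bar linkage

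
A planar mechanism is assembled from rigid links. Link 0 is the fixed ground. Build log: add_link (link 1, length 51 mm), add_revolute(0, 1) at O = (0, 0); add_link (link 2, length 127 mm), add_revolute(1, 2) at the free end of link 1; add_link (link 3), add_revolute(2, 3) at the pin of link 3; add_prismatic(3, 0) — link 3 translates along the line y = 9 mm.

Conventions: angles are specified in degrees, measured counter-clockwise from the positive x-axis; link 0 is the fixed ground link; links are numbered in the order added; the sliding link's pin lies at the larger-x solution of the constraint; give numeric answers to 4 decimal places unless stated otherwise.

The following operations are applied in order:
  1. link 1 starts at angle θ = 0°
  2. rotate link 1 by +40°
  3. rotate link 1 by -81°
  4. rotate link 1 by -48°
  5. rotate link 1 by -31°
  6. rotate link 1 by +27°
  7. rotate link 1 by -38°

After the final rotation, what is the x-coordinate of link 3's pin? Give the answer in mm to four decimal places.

geometry: r = 51 mm, L = 127 mm, e = 9 mm; θ starts at 0°
rotate link 1 by +40°: θ ← 0° +40° = 40°
rotate link 1 by -81°: θ ← 40° -81° = -41°
rotate link 1 by -48°: θ ← -41° -48° = -89°
rotate link 1 by -31°: θ ← -89° -31° = -120°
rotate link 1 by +27°: θ ← -120° +27° = -93°
rotate link 1 by -38°: θ ← -93° -38° = -131°
crank pin P = (r cos θ, r sin θ) = (-33.459010, -38.490189)
h = r sin θ − e = -38.490189 − 9 = -47.490189
x = r cos θ + √(L² − h²) = -33.459010 + 117.786595 = 84.327585

84.3276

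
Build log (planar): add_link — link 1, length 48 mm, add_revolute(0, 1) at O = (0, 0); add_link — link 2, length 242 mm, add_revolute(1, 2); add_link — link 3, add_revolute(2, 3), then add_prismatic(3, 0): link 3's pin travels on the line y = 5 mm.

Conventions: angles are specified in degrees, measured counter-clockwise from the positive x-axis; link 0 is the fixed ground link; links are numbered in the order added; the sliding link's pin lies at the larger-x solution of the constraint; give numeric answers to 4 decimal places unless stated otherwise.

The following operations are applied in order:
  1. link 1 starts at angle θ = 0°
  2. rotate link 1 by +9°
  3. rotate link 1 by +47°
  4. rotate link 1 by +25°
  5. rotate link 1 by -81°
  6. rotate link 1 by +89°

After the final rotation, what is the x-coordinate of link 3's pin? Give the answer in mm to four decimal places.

geometry: r = 48 mm, L = 242 mm, e = 5 mm; θ starts at 0°
rotate link 1 by +9°: θ ← 0° +9° = 9°
rotate link 1 by +47°: θ ← 9° +47° = 56°
rotate link 1 by +25°: θ ← 56° +25° = 81°
rotate link 1 by -81°: θ ← 81° -81° = 0°
rotate link 1 by +89°: θ ← 0° +89° = 89°
crank pin P = (r cos θ, r sin θ) = (0.837716, 47.992689)
h = r sin θ − e = 47.992689 − 5 = 42.992689
x = r cos θ + √(L² − h²) = 0.837716 + 238.150433 = 238.988148

238.9881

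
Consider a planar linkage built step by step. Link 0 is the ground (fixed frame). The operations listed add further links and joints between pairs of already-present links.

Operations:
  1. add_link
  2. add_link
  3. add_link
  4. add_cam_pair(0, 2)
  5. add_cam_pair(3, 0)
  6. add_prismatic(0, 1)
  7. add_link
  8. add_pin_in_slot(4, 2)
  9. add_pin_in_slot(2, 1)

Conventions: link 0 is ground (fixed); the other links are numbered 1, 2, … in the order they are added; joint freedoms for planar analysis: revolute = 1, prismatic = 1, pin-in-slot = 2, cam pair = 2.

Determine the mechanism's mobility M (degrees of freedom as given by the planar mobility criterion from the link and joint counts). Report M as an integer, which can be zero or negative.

link 0 = ground. State L|J1|J2 = 1|0|0
+link1  2|0|0
+link2  3|0|0
+link3  4|0|0
C(0,2) f=2→J2  4|0|1
C(3,0) f=2→J2  4|0|2
P(0,1) f=1→J1  4|1|2
+link4  5|1|2
PS(4,2) f=2→J2  5|1|3
PS(2,1) f=2→J2  5|1|4
M = 3(5−1)−2·1−4 = 12−2−4 = 6

M = 6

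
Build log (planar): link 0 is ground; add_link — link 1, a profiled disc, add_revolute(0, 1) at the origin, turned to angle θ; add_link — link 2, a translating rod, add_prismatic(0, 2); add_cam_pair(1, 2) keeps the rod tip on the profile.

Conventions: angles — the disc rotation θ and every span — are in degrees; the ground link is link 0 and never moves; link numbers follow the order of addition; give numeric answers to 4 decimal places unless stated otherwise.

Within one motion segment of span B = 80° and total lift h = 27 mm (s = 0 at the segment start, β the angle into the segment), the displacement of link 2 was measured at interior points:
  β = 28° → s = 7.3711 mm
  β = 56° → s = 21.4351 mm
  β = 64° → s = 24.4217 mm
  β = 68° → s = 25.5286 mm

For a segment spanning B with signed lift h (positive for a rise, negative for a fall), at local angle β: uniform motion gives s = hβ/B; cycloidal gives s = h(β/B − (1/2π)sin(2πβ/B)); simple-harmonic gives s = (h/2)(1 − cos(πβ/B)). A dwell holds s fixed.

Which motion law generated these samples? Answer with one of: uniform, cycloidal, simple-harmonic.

candidates at β/B = r: uniform s = h·r (linear in β); cycloidal s = h·(r − sin(2πr)/(2π)); simple-harmonic s = (h/2)(1 − cos(πr))
β=28°: printed 7.3711 | uniform 9.4500, cycloidal 5.9735, simple-harmonic 7.3711
β=56°: printed 21.4351 | uniform 18.9000, cycloidal 22.9869, simple-harmonic 21.4351
β=64°: printed 24.4217 | uniform 21.6000, cycloidal 25.6869, simple-harmonic 24.4217
β=68°: printed 25.5286 | uniform 22.9500, cycloidal 26.4265, simple-harmonic 25.5286
only one law matches every sample → simple-harmonic

simple-harmonic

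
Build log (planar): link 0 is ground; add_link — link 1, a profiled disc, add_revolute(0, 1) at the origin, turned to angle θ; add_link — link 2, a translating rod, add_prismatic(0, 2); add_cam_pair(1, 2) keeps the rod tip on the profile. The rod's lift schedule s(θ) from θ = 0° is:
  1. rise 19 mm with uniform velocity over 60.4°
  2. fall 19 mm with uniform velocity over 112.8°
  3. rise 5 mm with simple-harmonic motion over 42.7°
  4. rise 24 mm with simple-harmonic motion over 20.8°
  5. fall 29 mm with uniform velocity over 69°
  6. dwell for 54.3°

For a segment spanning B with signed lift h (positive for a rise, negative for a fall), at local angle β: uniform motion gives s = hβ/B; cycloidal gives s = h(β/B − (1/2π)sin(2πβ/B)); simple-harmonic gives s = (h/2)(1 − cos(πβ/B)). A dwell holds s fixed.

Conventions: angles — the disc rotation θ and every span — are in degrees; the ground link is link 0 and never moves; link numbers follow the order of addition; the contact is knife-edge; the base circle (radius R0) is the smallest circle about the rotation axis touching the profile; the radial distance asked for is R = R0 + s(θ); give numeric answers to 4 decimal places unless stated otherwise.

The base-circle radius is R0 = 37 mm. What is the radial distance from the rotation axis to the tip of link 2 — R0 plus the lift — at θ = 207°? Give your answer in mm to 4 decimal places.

seg 1 [0°–60.4°] uniform, h=19: full span → s += 19 → s = 19.0000
seg 2 [60.4°–173.2°] uniform, h=-19: full span → s += -19 → s = 0.0000
seg 3 [173.2°–215.9°] simple-harmonic, h=5: θ=207° here. β=33.8, B=42.7. 5/2·(1 − cos(π·0.7916)) = 4.4829 → s = 4.4829
R = R0 + s = 37 + 4.4829 = 41.4829

41.4829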